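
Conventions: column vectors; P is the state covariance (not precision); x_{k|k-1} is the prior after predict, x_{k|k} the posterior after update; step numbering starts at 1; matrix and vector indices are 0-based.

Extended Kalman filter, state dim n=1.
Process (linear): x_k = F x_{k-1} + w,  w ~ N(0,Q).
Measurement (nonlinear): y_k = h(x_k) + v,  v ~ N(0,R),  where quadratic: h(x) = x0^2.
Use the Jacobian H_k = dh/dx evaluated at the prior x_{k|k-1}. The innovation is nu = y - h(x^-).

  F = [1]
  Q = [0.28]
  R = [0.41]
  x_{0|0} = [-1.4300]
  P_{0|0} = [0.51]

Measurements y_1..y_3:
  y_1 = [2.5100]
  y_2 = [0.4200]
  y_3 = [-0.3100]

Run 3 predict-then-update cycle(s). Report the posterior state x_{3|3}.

x_post = [-0.5040]

step 1: x^-=[-1.4300]  P^-=[0.7900]  H_jac=[-2.8600]  S=[6.8719]  K=[-0.3288]  nu=[0.4651]  x^+=[-1.5829]  P^+=[0.0471]
step 2: x^-=[-1.5829]  P^-=[0.3271]  H_jac=[-3.1658]  S=[3.6887]  K=[-0.2808]  nu=[-2.0856]  x^+=[-0.9974]  P^+=[0.0364]
step 3: x^-=[-0.9974]  P^-=[0.3164]  H_jac=[-1.9947]  S=[1.6687]  K=[-0.3782]  nu=[-1.3047]  x^+=[-0.5040]  P^+=[0.0777]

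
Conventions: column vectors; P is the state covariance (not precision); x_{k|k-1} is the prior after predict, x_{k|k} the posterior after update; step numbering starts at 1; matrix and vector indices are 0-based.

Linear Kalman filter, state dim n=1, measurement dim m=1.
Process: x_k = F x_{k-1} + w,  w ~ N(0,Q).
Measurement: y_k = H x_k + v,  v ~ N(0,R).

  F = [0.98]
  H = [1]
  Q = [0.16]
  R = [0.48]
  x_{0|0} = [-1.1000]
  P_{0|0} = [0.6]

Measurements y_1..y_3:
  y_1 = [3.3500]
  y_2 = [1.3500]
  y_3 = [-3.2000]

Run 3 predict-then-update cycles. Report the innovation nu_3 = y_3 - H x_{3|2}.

step 1: x^-=[-1.0780]  P^-=[0.7362]  S=[1.2162]  K=[0.6053]  nu=[4.4280]  x^+=[1.6025]  P^+=[0.2906]
step 2: x^-=[1.5704]  P^-=[0.4391]  S=[0.9191]  K=[0.4777]  nu=[-0.2204]  x^+=[1.4651]  P^+=[0.2293]
step 3: x^-=[1.4358]  P^-=[0.3802]  S=[0.8602]  K=[0.4420]  nu=[-4.6358]  x^+=[-0.6133]  P^+=[0.2122]

innov = [-4.6358]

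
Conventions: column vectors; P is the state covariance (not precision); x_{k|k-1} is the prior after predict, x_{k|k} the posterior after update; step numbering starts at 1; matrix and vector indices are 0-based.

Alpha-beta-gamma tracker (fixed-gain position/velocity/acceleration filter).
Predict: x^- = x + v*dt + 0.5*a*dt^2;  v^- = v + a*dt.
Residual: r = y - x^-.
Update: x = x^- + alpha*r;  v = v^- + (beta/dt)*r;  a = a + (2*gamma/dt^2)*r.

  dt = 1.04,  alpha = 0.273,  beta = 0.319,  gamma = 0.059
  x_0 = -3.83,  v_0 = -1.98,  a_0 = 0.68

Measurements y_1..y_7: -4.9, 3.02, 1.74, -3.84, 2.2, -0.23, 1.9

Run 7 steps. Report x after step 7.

x_post = 5.0789

step 1: x_pred=-5.5215  r=0.6215  x^+=-5.3518  v^+=-1.0822  a^+=0.7478
step 2: x_pred=-6.0729  r=9.0929  x^+=-3.5905  v^+=2.4846  a^+=1.7398
step 3: x_pred=-0.0656  r=1.8056  x^+=0.4273  v^+=4.8478  a^+=1.9368
step 4: x_pred=6.5165  r=-10.3565  x^+=3.6892  v^+=3.6855  a^+=0.8069
step 5: x_pred=7.9584  r=-5.7584  x^+=6.3864  v^+=2.7584  a^+=0.1787
step 6: x_pred=9.3517  r=-9.5817  x^+=6.7359  v^+=0.0052  a^+=-0.8666
step 7: x_pred=6.2727  r=-4.3727  x^+=5.0789  v^+=-2.2373  a^+=-1.3437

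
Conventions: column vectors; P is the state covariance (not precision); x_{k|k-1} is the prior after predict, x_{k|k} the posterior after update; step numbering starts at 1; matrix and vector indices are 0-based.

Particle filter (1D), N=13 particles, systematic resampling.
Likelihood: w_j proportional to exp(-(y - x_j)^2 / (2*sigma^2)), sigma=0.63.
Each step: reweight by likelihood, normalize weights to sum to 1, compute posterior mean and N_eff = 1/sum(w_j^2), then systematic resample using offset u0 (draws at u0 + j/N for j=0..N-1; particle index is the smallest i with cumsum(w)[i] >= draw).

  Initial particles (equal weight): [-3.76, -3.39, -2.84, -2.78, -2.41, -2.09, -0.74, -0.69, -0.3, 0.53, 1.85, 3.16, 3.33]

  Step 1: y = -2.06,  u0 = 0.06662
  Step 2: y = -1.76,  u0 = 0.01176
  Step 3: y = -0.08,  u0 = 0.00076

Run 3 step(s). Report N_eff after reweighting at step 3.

step 1: w=[0.0082, 0.0336, 0.1452, 0.1626, 0.2678, 0.3121, 0.0348, 0.0294, 0.0063, 0.0001, 0.0000, 0.0000, 0.0000]  mean=-2.3546  Neff=4.5472  idx=[2, 2, 3, 3, 4, 4, 4, 4, 5, 5, 5, 5, 7]
step 2: w=[0.0325, 0.0325, 0.0381, 0.0381, 0.0830, 0.0830, 0.0830, 0.0830, 0.1233, 0.1233, 0.1233, 0.1233, 0.0334]  mean=-2.2509  Neff=10.5809  idx=[0, 2, 4, 5, 6, 7, 7, 8, 9, 9, 10, 11, 11]
step 3: w=[0.0016, 0.0024, 0.0252, 0.0252, 0.0252, 0.0252, 0.0252, 0.1450, 0.1450, 0.1450, 0.1450, 0.1450, 0.1450]  mean=-2.1332  Neff=7.7327  idx=[0, 4, 7, 7, 8, 8, 9, 9, 10, 10, 11, 11, 12]

N_eff = 7.7327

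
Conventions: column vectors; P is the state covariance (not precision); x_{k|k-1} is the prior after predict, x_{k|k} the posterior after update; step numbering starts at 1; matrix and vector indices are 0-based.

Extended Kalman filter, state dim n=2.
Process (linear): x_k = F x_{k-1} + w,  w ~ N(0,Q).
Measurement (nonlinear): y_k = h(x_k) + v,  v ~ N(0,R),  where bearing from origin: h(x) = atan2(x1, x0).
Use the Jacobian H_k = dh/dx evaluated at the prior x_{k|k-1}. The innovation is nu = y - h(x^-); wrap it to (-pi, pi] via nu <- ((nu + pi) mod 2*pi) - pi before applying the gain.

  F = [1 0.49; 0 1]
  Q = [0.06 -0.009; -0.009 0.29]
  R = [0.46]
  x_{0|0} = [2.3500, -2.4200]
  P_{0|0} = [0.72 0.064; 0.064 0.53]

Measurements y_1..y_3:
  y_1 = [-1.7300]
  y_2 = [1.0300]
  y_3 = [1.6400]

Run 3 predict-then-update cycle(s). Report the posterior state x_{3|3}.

step 1: x^-=[1.1642, -2.4200]  P^-=[0.9700 0.3147; 0.3147 0.8200]  H_jac=[0.3356 0.1614]  S=[0.6247]  K=[0.6024; 0.3810]  nu=[-0.6076]  x^+=[0.7982, -2.6515]  P^+=[0.7433 0.1714; 0.1714 0.7293]
step 2: x^-=[-0.5010, -2.6515]  P^-=[1.1463 0.5197; 0.5197 1.0193]  H_jac=[0.3641 -0.0688]  S=[0.5908]  K=[0.6460; 0.2016]  nu=[2.7876]  x^+=[1.2999, -2.0894]  P^+=[0.8998 0.4428; 0.4428 0.9953]
step 3: x^-=[0.2761, -2.0894]  P^-=[1.6327 0.9215; 0.9215 1.2853]  H_jac=[0.4704 0.0621]  S=[0.8801]  K=[0.9377; 0.5833]  nu=[3.0794]  x^+=[3.1636, -0.2933]  P^+=[0.8588 0.4401; 0.4401 0.9859]

x_post = [3.1636, -0.2933]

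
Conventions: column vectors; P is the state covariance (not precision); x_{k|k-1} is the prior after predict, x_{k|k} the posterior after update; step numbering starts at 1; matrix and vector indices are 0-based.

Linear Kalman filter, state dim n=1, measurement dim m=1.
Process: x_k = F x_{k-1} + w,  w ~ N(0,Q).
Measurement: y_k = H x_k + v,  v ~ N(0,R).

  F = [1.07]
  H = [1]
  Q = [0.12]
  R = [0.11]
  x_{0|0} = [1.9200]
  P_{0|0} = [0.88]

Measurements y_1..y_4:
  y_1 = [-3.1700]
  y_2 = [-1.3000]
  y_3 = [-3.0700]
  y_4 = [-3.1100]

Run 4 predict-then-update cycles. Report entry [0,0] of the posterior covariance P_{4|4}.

P_post[0,0] = 0.0712

step 1: x^-=[2.0544]  P^-=[1.1275]  S=[1.2375]  K=[0.9111]  nu=[-5.2244]  x^+=[-2.7056]  P^+=[0.1002]
step 2: x^-=[-2.8950]  P^-=[0.2347]  S=[0.3447]  K=[0.6809]  nu=[1.5950]  x^+=[-1.8089]  P^+=[0.0749]
step 3: x^-=[-1.9356]  P^-=[0.2058]  S=[0.3158]  K=[0.6516]  nu=[-1.1344]  x^+=[-2.6748]  P^+=[0.0717]
step 4: x^-=[-2.8620]  P^-=[0.2021]  S=[0.3121]  K=[0.6475]  nu=[-0.2480]  x^+=[-3.0226]  P^+=[0.0712]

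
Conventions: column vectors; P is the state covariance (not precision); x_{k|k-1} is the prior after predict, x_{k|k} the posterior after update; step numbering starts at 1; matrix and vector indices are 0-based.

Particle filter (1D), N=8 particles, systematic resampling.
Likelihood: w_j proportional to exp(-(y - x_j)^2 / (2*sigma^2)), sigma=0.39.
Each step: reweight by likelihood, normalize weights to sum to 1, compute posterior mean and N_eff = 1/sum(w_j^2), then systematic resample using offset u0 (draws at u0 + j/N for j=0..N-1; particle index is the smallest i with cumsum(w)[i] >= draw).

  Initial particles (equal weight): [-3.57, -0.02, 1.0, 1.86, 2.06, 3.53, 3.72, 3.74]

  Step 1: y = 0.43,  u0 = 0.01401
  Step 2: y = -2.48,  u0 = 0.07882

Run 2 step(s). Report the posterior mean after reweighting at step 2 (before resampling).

step 1: w=[0.0000, 0.5983, 0.4001, 0.0014, 0.0002, 0.0000, 0.0000, 0.0000]  mean=0.3911  Neff=1.9303  idx=[1, 1, 1, 1, 1, 2, 2, 2]
step 2: w=[0.2000, 0.2000, 0.2000, 0.2000, 0.2000, 0.0000, 0.0000, 0.0000]  mean=-0.0200  Neff=5.0000  idx=[0, 1, 1, 2, 2, 3, 4, 4]

post_mean = -0.0200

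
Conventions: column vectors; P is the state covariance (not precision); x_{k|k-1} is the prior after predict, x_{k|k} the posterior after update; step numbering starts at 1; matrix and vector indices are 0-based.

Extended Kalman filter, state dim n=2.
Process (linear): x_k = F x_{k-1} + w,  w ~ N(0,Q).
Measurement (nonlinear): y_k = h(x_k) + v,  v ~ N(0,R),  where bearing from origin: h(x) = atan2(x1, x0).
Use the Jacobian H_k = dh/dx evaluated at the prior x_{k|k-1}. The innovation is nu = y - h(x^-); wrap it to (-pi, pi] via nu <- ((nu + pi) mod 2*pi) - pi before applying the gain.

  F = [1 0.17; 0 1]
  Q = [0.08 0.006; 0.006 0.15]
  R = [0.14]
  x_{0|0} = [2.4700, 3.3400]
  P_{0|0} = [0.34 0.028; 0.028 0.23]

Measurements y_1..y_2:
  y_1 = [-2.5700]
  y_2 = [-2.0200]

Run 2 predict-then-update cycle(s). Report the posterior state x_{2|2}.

step 1: x^-=[3.0378, 3.3400]  P^-=[0.4362 0.0731; 0.0731 0.3800]  H_jac=[-0.1639 0.1490]  S=[0.1566]  K=[-0.3869; 0.2852]  nu=[2.8804]  x^+=[1.9235, 4.1614]  P^+=[0.4127 0.0904; 0.0904 0.3673]
step 2: x^-=[2.6309, 4.1614]  P^-=[0.5341 0.1588; 0.1588 0.5173]  H_jac=[-0.1717 0.1085]  S=[0.1559]  K=[-0.4775; 0.1852]  nu=[-3.0270]  x^+=[4.0764, 3.6008]  P^+=[0.4985 0.1726; 0.1726 0.5119]

x_post = [4.0764, 3.6008]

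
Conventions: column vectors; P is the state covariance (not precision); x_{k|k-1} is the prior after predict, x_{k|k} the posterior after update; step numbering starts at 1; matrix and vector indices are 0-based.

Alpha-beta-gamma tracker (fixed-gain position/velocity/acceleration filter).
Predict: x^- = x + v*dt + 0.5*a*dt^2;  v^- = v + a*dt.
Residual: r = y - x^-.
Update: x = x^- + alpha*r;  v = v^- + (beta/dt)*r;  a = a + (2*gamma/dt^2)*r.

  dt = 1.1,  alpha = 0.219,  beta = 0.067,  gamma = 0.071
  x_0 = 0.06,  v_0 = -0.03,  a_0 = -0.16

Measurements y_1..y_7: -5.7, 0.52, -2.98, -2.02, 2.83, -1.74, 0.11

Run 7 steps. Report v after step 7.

step 1: x_pred=-0.0698  r=-5.6302  x^+=-1.3028  v^+=-0.5489  a^+=-0.8207
step 2: x_pred=-2.4032  r=2.9232  x^+=-1.7630  v^+=-1.2737  a^+=-0.4777
step 3: x_pred=-3.4531  r=0.4731  x^+=-3.3495  v^+=-1.7703  a^+=-0.4222
step 4: x_pred=-5.5522  r=3.5322  x^+=-4.7787  v^+=-2.0196  a^+=-0.0076
step 5: x_pred=-7.0048  r=9.8348  x^+=-4.8510  v^+=-1.4289  a^+=1.1465
step 6: x_pred=-5.7292  r=3.9892  x^+=-4.8555  v^+=0.0752  a^+=1.6147
step 7: x_pred=-3.7959  r=3.9059  x^+=-2.9405  v^+=2.0893  a^+=2.0731

v_post = 2.0893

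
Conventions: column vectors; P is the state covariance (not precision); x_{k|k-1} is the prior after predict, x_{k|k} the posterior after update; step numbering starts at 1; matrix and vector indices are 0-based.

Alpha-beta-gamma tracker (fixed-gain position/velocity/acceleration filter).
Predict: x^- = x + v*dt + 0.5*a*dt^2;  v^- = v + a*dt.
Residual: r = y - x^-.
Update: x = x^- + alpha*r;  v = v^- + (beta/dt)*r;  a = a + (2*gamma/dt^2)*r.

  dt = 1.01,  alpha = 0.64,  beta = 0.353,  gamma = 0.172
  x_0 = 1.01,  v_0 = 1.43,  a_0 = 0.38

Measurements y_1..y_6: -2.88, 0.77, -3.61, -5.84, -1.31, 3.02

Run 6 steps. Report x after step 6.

x_post = -0.1719

step 1: x_pred=2.6481  r=-5.5281  x^+=-0.8899  v^+=-0.1183  a^+=-1.4842
step 2: x_pred=-1.7664  r=2.5364  x^+=-0.1431  v^+=-0.7309  a^+=-0.6289
step 3: x_pred=-1.2020  r=-2.4080  x^+=-2.7431  v^+=-2.2076  a^+=-1.4409
step 4: x_pred=-5.7078  r=-0.1322  x^+=-5.7924  v^+=-3.7092  a^+=-1.4855
step 5: x_pred=-10.2963  r=8.9863  x^+=-4.5451  v^+=-2.0687  a^+=1.5449
step 6: x_pred=-5.8465  r=8.8665  x^+=-0.1719  v^+=2.5905  a^+=4.5349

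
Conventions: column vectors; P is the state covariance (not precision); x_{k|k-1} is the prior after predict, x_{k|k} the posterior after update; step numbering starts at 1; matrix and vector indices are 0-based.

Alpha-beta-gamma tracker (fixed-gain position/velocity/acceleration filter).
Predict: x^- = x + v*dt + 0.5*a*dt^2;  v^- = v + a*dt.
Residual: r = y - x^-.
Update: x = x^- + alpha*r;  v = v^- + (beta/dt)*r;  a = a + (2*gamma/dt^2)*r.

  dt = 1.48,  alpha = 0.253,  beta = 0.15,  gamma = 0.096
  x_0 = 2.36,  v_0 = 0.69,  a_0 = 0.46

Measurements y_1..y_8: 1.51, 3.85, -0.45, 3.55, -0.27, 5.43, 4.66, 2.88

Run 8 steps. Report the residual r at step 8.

step 1: x_pred=3.8850  r=-2.3750  x^+=3.2841  v^+=1.1301  a^+=0.2518
step 2: x_pred=5.2324  r=-1.3824  x^+=4.8827  v^+=1.3627  a^+=0.1306
step 3: x_pred=7.0425  r=-7.4925  x^+=5.1469  v^+=0.7966  a^+=-0.5261
step 4: x_pred=5.7497  r=-2.1997  x^+=5.1932  v^+=-0.2050  a^+=-0.7189
step 5: x_pred=4.1025  r=-4.3725  x^+=2.9962  v^+=-1.7121  a^+=-1.1022
step 6: x_pred=-0.7449  r=6.1749  x^+=0.8174  v^+=-2.7176  a^+=-0.5609
step 7: x_pred=-3.8190  r=8.4790  x^+=-1.6738  v^+=-2.6884  a^+=0.1823
step 8: x_pred=-5.4530  r=8.3330  x^+=-3.3448  v^+=-1.5741  a^+=0.9127

resid = 8.3330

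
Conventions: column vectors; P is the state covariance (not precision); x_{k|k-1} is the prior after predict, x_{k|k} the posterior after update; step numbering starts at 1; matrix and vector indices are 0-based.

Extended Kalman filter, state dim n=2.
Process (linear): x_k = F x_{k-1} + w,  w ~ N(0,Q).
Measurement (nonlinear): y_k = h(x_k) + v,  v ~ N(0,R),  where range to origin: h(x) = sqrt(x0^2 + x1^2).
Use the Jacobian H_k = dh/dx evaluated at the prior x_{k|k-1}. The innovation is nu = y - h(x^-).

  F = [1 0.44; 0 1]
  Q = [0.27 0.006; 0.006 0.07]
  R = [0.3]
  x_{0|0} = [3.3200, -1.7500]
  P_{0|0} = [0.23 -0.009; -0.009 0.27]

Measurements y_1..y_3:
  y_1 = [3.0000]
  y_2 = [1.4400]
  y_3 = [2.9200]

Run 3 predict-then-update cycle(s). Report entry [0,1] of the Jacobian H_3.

step 1: x^-=[2.5500, -1.7500]  P^-=[0.5444 0.1158; 0.1158 0.3400]  H_jac=[0.8245 -0.5658]  S=[0.6709]  K=[0.5713; -0.1445]  nu=[-0.0927]  x^+=[2.4970, -1.7366]  P^+=[0.3254 0.1712; 0.1712 0.3260]
step 2: x^-=[1.7329, -1.7366]  P^-=[0.8091 0.3206; 0.3206 0.3960]  H_jac=[0.7064 -0.7079]  S=[0.5815]  K=[0.5925; -0.0926]  nu=[-1.0133]  x^+=[1.1325, -1.6428]  P^+=[0.6049 0.3525; 0.3525 0.3910]
step 3: x^-=[0.4097, -1.6428]  P^-=[1.2608 0.5306; 0.5306 0.4610]  H_jac=[0.2420 -0.9703]  S=[0.5587]  K=[-0.3754; -0.5708]  nu=[1.2269]  x^+=[-0.0509, -2.3431]  P^+=[1.1821 0.4108; 0.4108 0.2790]

H_jac[0,1] = -0.9703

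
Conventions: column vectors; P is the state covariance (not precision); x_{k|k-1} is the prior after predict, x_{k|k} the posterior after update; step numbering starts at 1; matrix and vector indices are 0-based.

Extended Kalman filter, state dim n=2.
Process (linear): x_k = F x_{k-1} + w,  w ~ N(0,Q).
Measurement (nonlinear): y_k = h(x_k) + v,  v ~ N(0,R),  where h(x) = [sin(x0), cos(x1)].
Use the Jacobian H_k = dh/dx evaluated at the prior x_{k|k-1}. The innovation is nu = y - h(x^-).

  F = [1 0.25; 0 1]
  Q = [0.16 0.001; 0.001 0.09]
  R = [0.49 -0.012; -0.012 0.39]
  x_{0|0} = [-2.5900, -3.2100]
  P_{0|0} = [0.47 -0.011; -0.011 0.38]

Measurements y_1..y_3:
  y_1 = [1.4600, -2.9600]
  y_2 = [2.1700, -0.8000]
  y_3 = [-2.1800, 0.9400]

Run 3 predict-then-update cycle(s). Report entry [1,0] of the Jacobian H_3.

H_jac[1,0] = 0.0000

step 1: x^-=[-3.3925, -3.2100]  P^-=[0.6482 0.0850; 0.0850 0.4700]  H_jac=[-0.9687 0.0000; 0.0000 -0.0684]  S=[1.0983 -0.0064; -0.0064 0.3922]  K=[-0.5719 -0.0241; -0.0755 -0.0831]  nu=[1.2117, -1.9623]  x^+=[-4.0382, -3.1383]  P^+=[0.2890 0.0371; 0.0371 0.4611]
step 2: x^-=[-4.8227, -3.1383]  P^-=[0.4964 0.1534; 0.1534 0.5511]  H_jac=[0.1101 0.0000; 0.0000 0.0033]  S=[0.4960 -0.0119; -0.0119 0.3900]  K=[0.1103 0.0047; 0.0342 0.0057]  nu=[1.1761, 0.2000]  x^+=[-4.6921, -3.0969]  P^+=[0.4903 0.1515; 0.1515 0.5505]
step 3: x^-=[-5.4663, -3.0969]  P^-=[0.7605 0.2902; 0.2902 0.6405]  H_jac=[0.6845 0.0000; 0.0000 0.0447]  S=[0.8463 -0.0031; -0.0031 0.3913]  K=[0.6152 0.0380; 0.2350 0.0750]  nu=[-2.9090, 1.9390]  x^+=[-7.1823, -3.6350]  P^+=[0.4398 0.1669; 0.1669 0.5917]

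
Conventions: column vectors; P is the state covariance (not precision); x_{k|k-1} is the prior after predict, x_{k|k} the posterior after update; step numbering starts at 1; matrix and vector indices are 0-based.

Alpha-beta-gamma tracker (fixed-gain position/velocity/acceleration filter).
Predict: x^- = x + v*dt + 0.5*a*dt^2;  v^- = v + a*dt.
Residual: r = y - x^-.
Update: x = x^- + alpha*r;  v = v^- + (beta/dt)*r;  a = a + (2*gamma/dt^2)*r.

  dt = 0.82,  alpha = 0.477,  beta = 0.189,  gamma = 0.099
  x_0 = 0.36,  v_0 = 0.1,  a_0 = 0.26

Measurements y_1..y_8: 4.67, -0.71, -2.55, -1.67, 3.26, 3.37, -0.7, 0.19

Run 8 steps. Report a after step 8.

a_post = 0.7983

step 1: x_pred=0.5294  r=4.1406  x^+=2.5045  v^+=1.2676  a^+=1.4793
step 2: x_pred=4.0412  r=-4.7512  x^+=1.7749  v^+=1.3855  a^+=0.0802
step 3: x_pred=2.9379  r=-5.4879  x^+=0.3202  v^+=0.1863  a^+=-1.5358
step 4: x_pred=-0.0434  r=-1.6266  x^+=-0.8193  v^+=-1.4480  a^+=-2.0148
step 5: x_pred=-2.6840  r=5.9440  x^+=0.1513  v^+=-1.7301  a^+=-0.2645
step 6: x_pred=-1.3563  r=4.7263  x^+=0.8981  v^+=-0.8576  a^+=1.1272
step 7: x_pred=0.5739  r=-1.2739  x^+=-0.0338  v^+=-0.2269  a^+=0.7521
step 8: x_pred=0.0331  r=0.1569  x^+=0.1079  v^+=0.4260  a^+=0.7983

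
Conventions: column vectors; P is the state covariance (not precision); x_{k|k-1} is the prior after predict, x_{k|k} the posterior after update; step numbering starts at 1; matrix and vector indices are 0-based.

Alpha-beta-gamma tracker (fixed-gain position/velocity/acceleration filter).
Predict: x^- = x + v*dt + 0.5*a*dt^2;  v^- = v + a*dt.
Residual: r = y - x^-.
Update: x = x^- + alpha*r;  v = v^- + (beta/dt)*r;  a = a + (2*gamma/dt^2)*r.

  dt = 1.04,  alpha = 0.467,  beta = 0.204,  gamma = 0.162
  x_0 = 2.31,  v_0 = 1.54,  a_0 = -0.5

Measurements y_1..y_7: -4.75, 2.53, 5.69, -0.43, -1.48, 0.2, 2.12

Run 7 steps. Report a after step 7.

step 1: x_pred=3.6412  r=-8.3912  x^+=-0.2775  v^+=-0.6260  a^+=-3.0136
step 2: x_pred=-2.5583  r=5.0883  x^+=-0.1820  v^+=-2.7621  a^+=-1.4894
step 3: x_pred=-3.8601  r=9.5501  x^+=0.5998  v^+=-2.4378  a^+=1.3714
step 4: x_pred=-1.1938  r=0.7638  x^+=-0.8371  v^+=-0.8617  a^+=1.6002
step 5: x_pred=-0.8679  r=-0.6121  x^+=-1.1538  v^+=0.6824  a^+=1.4168
step 6: x_pred=0.3222  r=-0.1222  x^+=0.2651  v^+=2.1320  a^+=1.3802
step 7: x_pred=3.2288  r=-1.1088  x^+=2.7110  v^+=3.3499  a^+=1.0481

a_post = 1.0481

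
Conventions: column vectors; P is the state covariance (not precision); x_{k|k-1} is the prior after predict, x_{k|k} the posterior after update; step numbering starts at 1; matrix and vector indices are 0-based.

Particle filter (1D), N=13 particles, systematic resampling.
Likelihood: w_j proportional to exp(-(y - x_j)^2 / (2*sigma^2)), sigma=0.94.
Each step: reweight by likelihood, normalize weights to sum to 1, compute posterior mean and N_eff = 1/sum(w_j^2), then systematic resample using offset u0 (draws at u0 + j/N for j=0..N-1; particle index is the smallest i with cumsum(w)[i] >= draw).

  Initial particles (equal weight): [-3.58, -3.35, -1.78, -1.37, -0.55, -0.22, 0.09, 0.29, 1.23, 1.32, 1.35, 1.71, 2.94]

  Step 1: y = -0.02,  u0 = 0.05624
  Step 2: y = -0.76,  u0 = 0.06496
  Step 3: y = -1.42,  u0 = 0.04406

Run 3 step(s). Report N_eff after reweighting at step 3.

step 1: w=[0.0001, 0.0003, 0.0309, 0.0635, 0.1519, 0.1741, 0.1769, 0.1687, 0.0736, 0.0645, 0.0616, 0.0327, 0.0013]  mean=0.1178  Neff=7.5447  idx=[3, 4, 4, 5, 5, 6, 6, 6, 7, 7, 8, 9, 11]
step 2: w=[0.1046, 0.1259, 0.1259, 0.1095, 0.1095, 0.0858, 0.0858, 0.0858, 0.0692, 0.0692, 0.0137, 0.0112, 0.0041]  mean=-0.2281  Neff=10.1437  idx=[0, 1, 1, 2, 3, 3, 4, 5, 6, 7, 8, 9, 11]
step 3: w=[0.1814, 0.1184, 0.1184, 0.1184, 0.0804, 0.0804, 0.0804, 0.0500, 0.0500, 0.0500, 0.0347, 0.0347, 0.0026]  mean=-0.4599  Neff=9.5876  idx=[0, 0, 1, 1, 2, 3, 3, 4, 5, 6, 7, 9, 11]

N_eff = 9.5876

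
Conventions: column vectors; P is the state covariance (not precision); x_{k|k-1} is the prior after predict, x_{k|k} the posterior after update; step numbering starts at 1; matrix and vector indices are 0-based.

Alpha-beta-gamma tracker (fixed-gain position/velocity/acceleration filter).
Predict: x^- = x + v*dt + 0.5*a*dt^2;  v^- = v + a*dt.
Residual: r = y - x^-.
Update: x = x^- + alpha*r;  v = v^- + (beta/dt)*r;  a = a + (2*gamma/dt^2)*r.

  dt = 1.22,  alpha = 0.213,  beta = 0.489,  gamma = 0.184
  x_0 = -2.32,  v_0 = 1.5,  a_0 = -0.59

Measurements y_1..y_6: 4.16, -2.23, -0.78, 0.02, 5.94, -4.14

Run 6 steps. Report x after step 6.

x_post = -3.7925

step 1: x_pred=-0.9291  r=5.0891  x^+=0.1549  v^+=2.8200  a^+=0.6683
step 2: x_pred=4.0926  r=-6.3226  x^+=2.7459  v^+=1.1010  a^+=-0.8950
step 3: x_pred=3.4231  r=-4.2031  x^+=2.5279  v^+=-1.6755  a^+=-1.9342
step 4: x_pred=-0.9557  r=0.9757  x^+=-0.7479  v^+=-3.6442  a^+=-1.6929
step 5: x_pred=-6.4536  r=12.3936  x^+=-3.8138  v^+=-0.7419  a^+=1.3713
step 6: x_pred=-3.6984  r=-0.4416  x^+=-3.7925  v^+=0.7541  a^+=1.2621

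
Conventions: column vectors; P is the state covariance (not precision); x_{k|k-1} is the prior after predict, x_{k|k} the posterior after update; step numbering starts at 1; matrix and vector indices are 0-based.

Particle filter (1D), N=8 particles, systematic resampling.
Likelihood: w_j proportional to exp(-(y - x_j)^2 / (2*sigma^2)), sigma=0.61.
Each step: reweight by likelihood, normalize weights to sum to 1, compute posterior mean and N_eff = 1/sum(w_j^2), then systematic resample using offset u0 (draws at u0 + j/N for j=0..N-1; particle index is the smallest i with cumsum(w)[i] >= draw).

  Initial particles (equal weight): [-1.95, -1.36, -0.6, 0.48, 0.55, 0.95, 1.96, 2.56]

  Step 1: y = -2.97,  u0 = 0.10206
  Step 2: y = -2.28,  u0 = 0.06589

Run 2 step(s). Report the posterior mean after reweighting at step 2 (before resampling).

step 1: w=[0.8878, 0.1103, 0.0019, 0.0000, 0.0000, 0.0000, 0.0000, 0.0000]  mean=-1.8823  Neff=1.2495  idx=[0, 0, 0, 0, 0, 0, 0, 1]
step 2: w=[0.1357, 0.1357, 0.1357, 0.1357, 0.1357, 0.1357, 0.1357, 0.0504]  mean=-1.9203  Neff=7.6123  idx=[0, 1, 2, 3, 4, 5, 6, 6]

post_mean = -1.9203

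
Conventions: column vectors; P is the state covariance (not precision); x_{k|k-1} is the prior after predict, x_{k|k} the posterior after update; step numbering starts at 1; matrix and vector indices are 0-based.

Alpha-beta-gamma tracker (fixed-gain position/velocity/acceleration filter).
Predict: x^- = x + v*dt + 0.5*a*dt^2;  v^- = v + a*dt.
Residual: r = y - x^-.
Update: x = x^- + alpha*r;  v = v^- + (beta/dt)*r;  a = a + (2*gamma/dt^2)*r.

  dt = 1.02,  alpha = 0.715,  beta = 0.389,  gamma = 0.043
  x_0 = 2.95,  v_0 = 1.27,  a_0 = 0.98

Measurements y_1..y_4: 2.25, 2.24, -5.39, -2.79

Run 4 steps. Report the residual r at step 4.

step 1: x_pred=4.7552  r=-2.5052  x^+=2.9640  v^+=1.3142  a^+=0.7729
step 2: x_pred=4.7065  r=-2.4665  x^+=2.9430  v^+=1.1619  a^+=0.5690
step 3: x_pred=4.4241  r=-9.8141  x^+=-2.5930  v^+=-2.0005  a^+=-0.2422
step 4: x_pred=-4.7595  r=1.9695  x^+=-3.3513  v^+=-1.4965  a^+=-0.0794

resid = 1.9695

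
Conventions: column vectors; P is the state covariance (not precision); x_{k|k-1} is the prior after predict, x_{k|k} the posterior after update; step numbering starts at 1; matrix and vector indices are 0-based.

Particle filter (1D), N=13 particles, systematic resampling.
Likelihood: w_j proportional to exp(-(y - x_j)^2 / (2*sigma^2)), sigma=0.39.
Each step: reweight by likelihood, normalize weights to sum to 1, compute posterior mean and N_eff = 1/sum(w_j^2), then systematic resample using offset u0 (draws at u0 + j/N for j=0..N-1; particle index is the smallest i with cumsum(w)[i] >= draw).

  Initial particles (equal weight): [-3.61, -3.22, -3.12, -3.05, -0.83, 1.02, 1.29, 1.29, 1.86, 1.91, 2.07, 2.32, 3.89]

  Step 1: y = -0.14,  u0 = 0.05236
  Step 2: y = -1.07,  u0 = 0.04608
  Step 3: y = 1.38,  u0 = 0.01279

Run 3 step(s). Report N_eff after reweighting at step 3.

N_eff = 13.0000

step 1: w=[0.0000, 0.0000, 0.0000, 0.0000, 0.9355, 0.0537, 0.0054, 0.0054, 0.0000, 0.0000, 0.0000, 0.0000, 0.0000]  mean=-0.7078  Neff=1.1387  idx=[4, 4, 4, 4, 4, 4, 4, 4, 4, 4, 4, 4, 5]
step 2: w=[0.0833, 0.0833, 0.0833, 0.0833, 0.0833, 0.0833, 0.0833, 0.0833, 0.0833, 0.0833, 0.0833, 0.0833, 0.0000]  mean=-0.8300  Neff=12.0000  idx=[0, 1, 2, 3, 4, 5, 6, 7, 7, 8, 9, 10, 11]
step 3: w=[0.0769, 0.0769, 0.0769, 0.0769, 0.0769, 0.0769, 0.0769, 0.0769, 0.0769, 0.0769, 0.0769, 0.0769, 0.0769]  mean=-0.8300  Neff=13.0000  idx=[0, 1, 2, 3, 4, 5, 6, 7, 8, 9, 10, 11, 12]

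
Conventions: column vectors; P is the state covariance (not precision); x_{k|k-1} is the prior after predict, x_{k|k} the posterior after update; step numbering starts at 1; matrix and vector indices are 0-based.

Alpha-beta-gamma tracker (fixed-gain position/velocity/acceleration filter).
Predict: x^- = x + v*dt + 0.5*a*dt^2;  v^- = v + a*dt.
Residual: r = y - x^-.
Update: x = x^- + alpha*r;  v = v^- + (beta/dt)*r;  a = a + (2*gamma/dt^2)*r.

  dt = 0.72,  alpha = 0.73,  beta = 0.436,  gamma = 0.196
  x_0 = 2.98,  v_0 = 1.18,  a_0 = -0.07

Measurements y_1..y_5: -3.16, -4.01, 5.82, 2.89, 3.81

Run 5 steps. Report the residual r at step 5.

step 1: x_pred=3.8115  r=-6.9715  x^+=-1.2777  v^+=-3.0920  a^+=-5.3416
step 2: x_pred=-4.8885  r=0.8785  x^+=-4.2472  v^+=-6.4060  a^+=-4.6773
step 3: x_pred=-10.0719  r=15.8919  x^+=1.5292  v^+=-0.1503  a^+=7.3397
step 4: x_pred=3.3235  r=-0.4335  x^+=3.0070  v^+=4.8718  a^+=7.0119
step 5: x_pred=8.3322  r=-4.5222  x^+=5.0310  v^+=7.1819  a^+=3.5923

resid = -4.5222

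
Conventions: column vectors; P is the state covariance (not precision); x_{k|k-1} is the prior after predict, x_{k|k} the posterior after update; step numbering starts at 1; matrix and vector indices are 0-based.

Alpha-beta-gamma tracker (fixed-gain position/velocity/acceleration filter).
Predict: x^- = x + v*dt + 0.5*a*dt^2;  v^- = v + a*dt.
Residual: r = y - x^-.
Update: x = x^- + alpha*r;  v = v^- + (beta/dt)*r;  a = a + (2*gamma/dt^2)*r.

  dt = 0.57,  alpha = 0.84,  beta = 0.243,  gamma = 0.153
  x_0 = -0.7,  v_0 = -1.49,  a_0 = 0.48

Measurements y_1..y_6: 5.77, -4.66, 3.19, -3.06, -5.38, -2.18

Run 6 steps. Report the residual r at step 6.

resid = 5.8508

step 1: x_pred=-1.4713  r=7.2413  x^+=4.6114  v^+=1.8707  a^+=7.3001
step 2: x_pred=6.8636  r=-11.5236  x^+=-2.8162  v^+=1.1191  a^+=-3.5532
step 3: x_pred=-2.7556  r=5.9456  x^+=2.2387  v^+=1.6285  a^+=2.0466
step 4: x_pred=3.4994  r=-6.5594  x^+=-2.0105  v^+=-0.0014  a^+=-4.1313
step 5: x_pred=-2.6824  r=-2.6976  x^+=-4.9484  v^+=-3.5062  a^+=-6.6719
step 6: x_pred=-8.0308  r=5.8508  x^+=-3.1161  v^+=-4.8149  a^+=-1.1615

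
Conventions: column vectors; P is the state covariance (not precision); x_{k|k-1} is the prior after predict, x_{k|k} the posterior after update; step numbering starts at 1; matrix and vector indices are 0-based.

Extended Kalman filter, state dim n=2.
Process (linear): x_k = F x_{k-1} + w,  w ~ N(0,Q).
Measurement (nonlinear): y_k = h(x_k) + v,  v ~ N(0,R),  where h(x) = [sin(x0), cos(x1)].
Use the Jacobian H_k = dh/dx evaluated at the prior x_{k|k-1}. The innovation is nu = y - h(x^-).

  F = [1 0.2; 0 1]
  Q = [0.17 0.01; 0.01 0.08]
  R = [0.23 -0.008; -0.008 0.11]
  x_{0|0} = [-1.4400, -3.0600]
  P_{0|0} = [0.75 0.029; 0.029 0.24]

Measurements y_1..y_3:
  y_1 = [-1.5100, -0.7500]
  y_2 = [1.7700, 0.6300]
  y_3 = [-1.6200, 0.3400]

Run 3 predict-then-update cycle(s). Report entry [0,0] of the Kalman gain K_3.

K[0,0] = -0.2159

step 1: x^-=[-2.0520, -3.0600]  P^-=[0.9412 0.0870; 0.0870 0.3200]  H_jac=[-0.4628 0.0000; 0.0000 0.0815]  S=[0.4316 -0.0113; -0.0113 0.1121]  K=[-1.0103 -0.0384; -0.0874 0.2238]  nu=[-0.6236, 0.2467]  x^+=[-1.4315, -2.9503]  P^+=[0.5014 0.0473; 0.0473 0.3106]
step 2: x^-=[-2.0216, -2.9503]  P^-=[0.7027 0.1194; 0.1194 0.3906]  H_jac=[-0.4357 0.0000; 0.0000 0.1902]  S=[0.3634 -0.0179; -0.0179 0.1241]  K=[-0.8395 0.0620; -0.1145 0.5819]  nu=[2.6701, 1.6118]  x^+=[-4.1631, -2.3182]  P^+=[0.4443 0.0712; 0.0712 0.3415]
step 3: x^-=[-4.6268, -2.3182]  P^-=[0.6564 0.1495; 0.1495 0.4215]  H_jac=[-0.0855 0.0000; 0.0000 0.7335]  S=[0.2348 -0.0174; -0.0174 0.3367]  K=[-0.2159 0.3144; 0.0135 0.9187]  nu=[-2.6163, 1.0197]  x^+=[-3.7414, -1.4168]  P^+=[0.6099 0.0495; 0.0495 0.1376]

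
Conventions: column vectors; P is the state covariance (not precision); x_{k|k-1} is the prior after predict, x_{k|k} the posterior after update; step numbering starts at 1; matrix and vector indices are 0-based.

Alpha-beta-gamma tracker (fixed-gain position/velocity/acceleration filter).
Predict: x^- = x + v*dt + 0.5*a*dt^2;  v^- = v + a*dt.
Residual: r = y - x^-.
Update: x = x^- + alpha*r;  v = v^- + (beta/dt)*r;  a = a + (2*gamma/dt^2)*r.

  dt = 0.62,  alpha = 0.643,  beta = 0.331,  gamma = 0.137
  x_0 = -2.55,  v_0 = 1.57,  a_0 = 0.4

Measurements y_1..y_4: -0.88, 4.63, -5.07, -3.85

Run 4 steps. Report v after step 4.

step 1: x_pred=-1.4997  r=0.6197  x^+=-1.1012  v^+=2.1489  a^+=0.8417
step 2: x_pred=0.3928  r=4.2372  x^+=3.1173  v^+=4.9328  a^+=3.8620
step 3: x_pred=6.9180  r=-11.9880  x^+=-0.7903  v^+=0.9272  a^+=-4.6830
step 4: x_pred=-1.1155  r=-2.7345  x^+=-2.8738  v^+=-3.4361  a^+=-6.6322

v_post = -3.4361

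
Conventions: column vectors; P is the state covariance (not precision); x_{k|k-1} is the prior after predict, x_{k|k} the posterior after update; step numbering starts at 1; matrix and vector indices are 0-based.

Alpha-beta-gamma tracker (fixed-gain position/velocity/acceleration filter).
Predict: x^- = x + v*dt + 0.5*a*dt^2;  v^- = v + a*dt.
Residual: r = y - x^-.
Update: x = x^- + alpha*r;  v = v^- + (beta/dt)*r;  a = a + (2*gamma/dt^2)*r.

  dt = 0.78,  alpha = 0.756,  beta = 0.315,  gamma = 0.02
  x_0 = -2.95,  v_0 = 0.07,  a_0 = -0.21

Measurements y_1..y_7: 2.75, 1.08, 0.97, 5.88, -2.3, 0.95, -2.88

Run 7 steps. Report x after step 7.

step 1: x_pred=-2.9593  r=5.7093  x^+=1.3569  v^+=2.2119  a^+=0.1654
step 2: x_pred=3.1325  r=-2.0525  x^+=1.5808  v^+=1.5120  a^+=0.0304
step 3: x_pred=2.7694  r=-1.7994  x^+=1.4091  v^+=0.8090  a^+=-0.0879
step 4: x_pred=2.0133  r=3.8667  x^+=4.9365  v^+=2.3020  a^+=0.1663
step 5: x_pred=6.7827  r=-9.0827  x^+=-0.0838  v^+=-1.2363  a^+=-0.4308
step 6: x_pred=-1.1792  r=2.1292  x^+=0.4305  v^+=-0.7125  a^+=-0.2908
step 7: x_pred=-0.2137  r=-2.6663  x^+=-2.2294  v^+=-2.0161  a^+=-0.4661

x_post = -2.2294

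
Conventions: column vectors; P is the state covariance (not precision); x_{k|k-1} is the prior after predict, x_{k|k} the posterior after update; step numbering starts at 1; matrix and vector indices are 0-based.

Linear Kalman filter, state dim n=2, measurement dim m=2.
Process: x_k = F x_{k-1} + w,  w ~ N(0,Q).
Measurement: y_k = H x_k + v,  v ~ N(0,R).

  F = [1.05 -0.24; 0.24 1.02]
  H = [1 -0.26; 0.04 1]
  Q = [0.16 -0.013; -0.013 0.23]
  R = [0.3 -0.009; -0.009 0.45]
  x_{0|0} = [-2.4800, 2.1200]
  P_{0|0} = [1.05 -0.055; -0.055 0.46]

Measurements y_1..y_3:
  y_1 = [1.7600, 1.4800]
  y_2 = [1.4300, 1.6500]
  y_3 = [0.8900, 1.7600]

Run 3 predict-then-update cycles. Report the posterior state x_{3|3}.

step 1: x^-=[-3.1128, 1.5672]  P^-=[1.3718 0.0833; 0.0833 0.7421]  S=[1.6787 -0.0647; -0.0647 1.2010]  K=[0.8104 0.1587; -0.0415 0.6185]  nu=[5.2803, 0.0373]  x^+=[1.1723, 1.3711]  P^+=[0.2557 0.0539; 0.0539 0.2765]
step 2: x^-=[0.9019, 1.6799]  P^-=[0.4307 0.0383; 0.0383 0.5588]  S=[0.7485 -0.0991; -0.0991 1.0126]  K=[0.5768 0.1113; -0.0705 0.5465]  nu=[0.9649, -0.0659]  x^+=[1.4511, 1.5758]  P^+=[0.1818 0.0376; 0.0376 0.2450]
step 3: x^-=[1.1455, 1.9556]  P^-=[0.3556 0.0110; 0.0110 0.5139]  S=[0.6846 -0.1175; -0.1175 0.9653]  K=[0.5308 0.0907; -0.0895 0.5219]  nu=[0.2530, -0.2414]  x^+=[1.2579, 1.8069]  P^+=[0.1661 0.0294; 0.0294 0.2345]

x_post = [1.2579, 1.8069]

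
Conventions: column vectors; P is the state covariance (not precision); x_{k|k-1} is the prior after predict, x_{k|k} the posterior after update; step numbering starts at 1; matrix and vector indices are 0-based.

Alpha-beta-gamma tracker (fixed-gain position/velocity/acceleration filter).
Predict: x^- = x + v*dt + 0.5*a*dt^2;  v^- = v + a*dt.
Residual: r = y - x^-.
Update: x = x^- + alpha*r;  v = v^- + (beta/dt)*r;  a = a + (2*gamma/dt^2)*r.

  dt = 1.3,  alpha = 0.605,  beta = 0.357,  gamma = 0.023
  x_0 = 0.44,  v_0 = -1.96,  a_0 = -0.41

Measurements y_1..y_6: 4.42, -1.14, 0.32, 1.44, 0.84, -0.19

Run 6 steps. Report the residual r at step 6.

step 1: x_pred=-2.4545  r=6.8744  x^+=1.7046  v^+=-0.6052  a^+=-0.2229
step 2: x_pred=0.7295  r=-1.8695  x^+=-0.4015  v^+=-1.4083  a^+=-0.2738
step 3: x_pred=-2.4637  r=2.7837  x^+=-0.7796  v^+=-0.9998  a^+=-0.1980
step 4: x_pred=-2.2466  r=3.6866  x^+=-0.0162  v^+=-0.2448  a^+=-0.0977
step 5: x_pred=-0.4170  r=1.2570  x^+=0.3435  v^+=-0.0266  a^+=-0.0634
step 6: x_pred=0.2554  r=-0.4454  x^+=-0.0141  v^+=-0.2313  a^+=-0.0756

resid = -0.4454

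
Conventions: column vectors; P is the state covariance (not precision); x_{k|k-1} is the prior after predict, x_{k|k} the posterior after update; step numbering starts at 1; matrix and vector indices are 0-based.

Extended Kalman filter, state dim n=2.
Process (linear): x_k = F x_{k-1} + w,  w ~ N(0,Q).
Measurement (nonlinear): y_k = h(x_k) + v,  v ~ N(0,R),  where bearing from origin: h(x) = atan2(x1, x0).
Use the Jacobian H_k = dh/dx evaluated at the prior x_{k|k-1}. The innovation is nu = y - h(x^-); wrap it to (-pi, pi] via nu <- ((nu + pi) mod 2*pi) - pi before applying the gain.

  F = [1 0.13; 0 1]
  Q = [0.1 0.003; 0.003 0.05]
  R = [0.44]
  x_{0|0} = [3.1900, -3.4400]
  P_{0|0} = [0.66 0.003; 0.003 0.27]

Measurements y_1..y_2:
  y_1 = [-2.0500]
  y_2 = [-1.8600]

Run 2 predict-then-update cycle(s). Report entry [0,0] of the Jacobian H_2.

step 1: x^-=[2.7428, -3.4400]  P^-=[0.7653 0.0411; 0.0411 0.3200]  H_jac=[0.1777 0.1417]  S=[0.4727]  K=[0.3001; 0.1114]  nu=[-1.1523]  x^+=[2.3970, -3.5683]  P^+=[0.7228 0.0253; 0.0253 0.3141]
step 2: x^-=[1.9331, -3.5683]  P^-=[0.8347 0.0691; 0.0691 0.3641]  H_jac=[0.2167 0.1174]  S=[0.4877]  K=[0.3874; 0.1183]  nu=[-0.7857]  x^+=[1.6287, -3.6613]  P^+=[0.7615 0.0468; 0.0468 0.3573]

H_jac[0,0] = 0.2167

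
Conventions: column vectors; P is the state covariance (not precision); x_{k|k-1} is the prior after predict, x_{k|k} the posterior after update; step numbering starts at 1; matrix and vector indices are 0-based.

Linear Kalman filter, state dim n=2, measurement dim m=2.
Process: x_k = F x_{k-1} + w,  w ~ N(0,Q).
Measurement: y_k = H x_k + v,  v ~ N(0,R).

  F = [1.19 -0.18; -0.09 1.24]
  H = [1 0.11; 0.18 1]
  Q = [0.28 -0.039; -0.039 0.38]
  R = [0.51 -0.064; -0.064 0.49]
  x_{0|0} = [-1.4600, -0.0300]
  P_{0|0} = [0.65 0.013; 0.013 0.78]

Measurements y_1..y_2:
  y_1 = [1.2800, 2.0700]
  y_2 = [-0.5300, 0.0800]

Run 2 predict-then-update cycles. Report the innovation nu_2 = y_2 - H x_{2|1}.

step 1: x^-=[-1.7320, 0.0942]  P^-=[1.2202 -0.2633; -0.2633 1.5817]  S=[1.6914 0.0611; 0.0611 2.0164]  K=[0.7058 -0.0430; -0.0804 0.7633]  nu=[3.0016, 2.2876]  x^+=[0.2882, 1.5991]  P^+=[0.3775 -0.1342; -0.1342 0.4033]
step 2: x^-=[0.0551, 1.9569]  P^-=[0.8851 -0.3697; -0.3697 1.0332]  S=[1.3263 -0.1680; -0.1680 1.4188]  K=[0.6273 -0.0740; -0.1084 0.6685]  nu=[-0.8004, -1.8868]  x^+=[-0.3074, 0.7823]  P^+=[0.3398 -0.1376; -0.1376 0.3593]

innov = [-0.8004, -1.8868]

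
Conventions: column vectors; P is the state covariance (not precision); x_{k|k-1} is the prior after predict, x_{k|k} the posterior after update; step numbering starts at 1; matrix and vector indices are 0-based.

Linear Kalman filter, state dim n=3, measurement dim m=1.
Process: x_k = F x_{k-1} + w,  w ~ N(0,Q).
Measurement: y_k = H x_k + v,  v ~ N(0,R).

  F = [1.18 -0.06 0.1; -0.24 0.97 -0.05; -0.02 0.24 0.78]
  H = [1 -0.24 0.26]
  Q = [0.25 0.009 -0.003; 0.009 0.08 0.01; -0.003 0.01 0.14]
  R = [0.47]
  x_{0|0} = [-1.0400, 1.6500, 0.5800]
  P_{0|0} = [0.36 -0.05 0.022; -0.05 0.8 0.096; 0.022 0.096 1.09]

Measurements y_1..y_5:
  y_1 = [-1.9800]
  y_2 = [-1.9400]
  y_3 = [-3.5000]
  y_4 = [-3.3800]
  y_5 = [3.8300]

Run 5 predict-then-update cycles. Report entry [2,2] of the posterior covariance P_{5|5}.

step 1: x^-=[-1.2682, 1.8211, 0.8692]  P^-=[0.7762 -0.1951 0.0658; -0.1951 0.8707 0.2267; 0.0658 0.2267 0.8851]  S=[1.4557]  K=[0.5771; -0.2371; 0.1659]  nu=[-0.5007]  x^+=[-1.5572, 1.9398, 0.7861]  P^+=[0.2913 0.0041 -0.0736; 0.0041 0.7888 0.2840; -0.0736 0.2840 0.8450]
step 2: x^-=[-1.8752, 2.2160, 1.1099]  P^-=[0.6456 -0.0844 -0.0282; -0.0844 0.8099 0.3869; -0.0282 0.3869 0.8082]  S=[1.1945]  K=[0.5513; -0.1492; 0.0746]  nu=[0.1785]  x^+=[-1.7768, 2.1894, 1.1232]  P^+=[0.2825 0.0138 -0.0773; 0.0138 0.7833 0.4002; -0.0773 0.4002 0.8016]
step 3: x^-=[-2.1157, 2.4940, 1.4371]  P^-=[0.6292 -0.0582 -0.0346; -0.0582 0.7882 0.4738; -0.0346 0.4738 0.8250]  S=[1.1512]  K=[0.5509; -0.1078; 0.0575]  nu=[-1.1594]  x^+=[-2.7544, 2.6190, 1.3704]  P^+=[0.2799 0.0102 -0.0711; 0.0102 0.7748 0.4809; -0.0711 0.4809 0.8212]
step 4: x^-=[-3.2703, 3.1330, 1.7526]  P^-=[0.6267 -0.0536 -0.0300; -0.0536 0.7741 0.5302; -0.0300 0.5302 0.8666]  S=[1.1438]  K=[0.5523; -0.0888; 0.0595]  nu=[0.1865]  x^+=[-3.1673, 3.1164, 1.7637]  P^+=[0.2778 0.0025 -0.0676; 0.0025 0.7651 0.5363; -0.0676 0.5363 0.8625]
step 5: x^-=[-3.7480, 3.6949, 2.1870]  P^-=[0.6254 -0.0564 -0.0269; -0.0564 0.7632 0.5675; -0.0269 0.5675 0.9118]  S=[1.1432]  K=[0.5528; -0.0805; 0.0647]  nu=[7.8962]  x^+=[0.6166, 3.0593, 2.6978]  P^+=[0.2761 -0.0055 -0.0678; -0.0055 0.7558 0.5735; -0.0678 0.5735 0.9070]

P_post[2,2] = 0.9070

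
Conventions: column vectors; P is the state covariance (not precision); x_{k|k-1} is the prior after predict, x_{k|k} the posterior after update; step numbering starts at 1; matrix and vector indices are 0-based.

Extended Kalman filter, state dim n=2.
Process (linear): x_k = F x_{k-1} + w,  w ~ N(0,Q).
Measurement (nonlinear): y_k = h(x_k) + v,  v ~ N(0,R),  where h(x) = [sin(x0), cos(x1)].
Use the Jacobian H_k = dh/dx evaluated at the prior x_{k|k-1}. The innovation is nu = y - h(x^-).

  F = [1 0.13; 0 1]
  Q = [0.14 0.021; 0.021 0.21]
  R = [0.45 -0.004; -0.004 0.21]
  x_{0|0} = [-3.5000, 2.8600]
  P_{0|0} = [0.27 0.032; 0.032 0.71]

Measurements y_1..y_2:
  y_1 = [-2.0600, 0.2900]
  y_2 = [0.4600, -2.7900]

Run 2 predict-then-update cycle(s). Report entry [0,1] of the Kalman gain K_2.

step 1: x^-=[-3.1282, 2.8600]  P^-=[0.4303 0.1453; 0.1453 0.9200]  H_jac=[-0.9999 0.0000; 0.0000 -0.2779]  S=[0.8802 0.0364; 0.0364 0.2810]  K=[-0.4855 -0.0808; -0.1281 -0.8931]  nu=[-2.0466, 1.2506]  x^+=[-2.2357, 2.0054]  P^+=[0.2182 0.0541; 0.0541 0.6731]
step 2: x^-=[-1.9750, 2.0054]  P^-=[0.3836 0.1626; 0.1626 0.8831]  H_jac=[-0.3933 0.0000; 0.0000 -0.9070]  S=[0.5093 0.0540; 0.0540 0.9365]  K=[-0.2812 -0.1413; -0.0351 -0.8532]  nu=[1.3794, -2.3690]  x^+=[-2.0283, 3.9783]  P^+=[0.3203 0.0315; 0.0315 0.1974]

K[0,1] = -0.1413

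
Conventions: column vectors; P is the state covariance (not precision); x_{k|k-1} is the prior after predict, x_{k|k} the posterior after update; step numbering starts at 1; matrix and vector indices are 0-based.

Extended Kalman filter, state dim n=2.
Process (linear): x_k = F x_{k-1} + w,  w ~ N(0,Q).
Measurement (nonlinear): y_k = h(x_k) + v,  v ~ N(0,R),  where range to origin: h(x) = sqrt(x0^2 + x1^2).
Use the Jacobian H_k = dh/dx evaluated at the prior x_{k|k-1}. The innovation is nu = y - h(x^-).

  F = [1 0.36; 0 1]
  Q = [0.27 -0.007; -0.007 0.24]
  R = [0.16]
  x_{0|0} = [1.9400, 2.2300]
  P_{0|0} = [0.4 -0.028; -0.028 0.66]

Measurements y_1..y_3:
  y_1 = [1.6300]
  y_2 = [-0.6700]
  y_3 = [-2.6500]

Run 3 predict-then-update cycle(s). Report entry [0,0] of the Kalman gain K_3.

K[0,0] = 0.3504

step 1: x^-=[2.7428, 2.2300]  P^-=[0.7354 0.2026; 0.2026 0.9000]  H_jac=[0.7759 0.6308]  S=[1.1592]  K=[0.6025; 0.6254]  nu=[-1.9049]  x^+=[1.5951, 1.0387]  P^+=[0.3146 -0.2342; -0.2342 0.4466]
step 2: x^-=[1.9691, 1.0387]  P^-=[0.4739 -0.0804; -0.0804 0.6866]  H_jac=[0.8845 0.4666]  S=[0.6139]  K=[0.6217; 0.4061]  nu=[-2.8962]  x^+=[0.1684, -0.1373]  P^+=[0.2366 -0.2354; -0.2354 0.5854]
step 3: x^-=[0.1190, -0.1373]  P^-=[0.4130 -0.0316; -0.0316 0.8254]  H_jac=[0.6547 -0.7559]  S=[0.8399]  K=[0.3504; -0.7674]  nu=[-2.8317]  x^+=[-0.8733, 2.0358]  P^+=[0.3099 0.1943; 0.1943 0.3307]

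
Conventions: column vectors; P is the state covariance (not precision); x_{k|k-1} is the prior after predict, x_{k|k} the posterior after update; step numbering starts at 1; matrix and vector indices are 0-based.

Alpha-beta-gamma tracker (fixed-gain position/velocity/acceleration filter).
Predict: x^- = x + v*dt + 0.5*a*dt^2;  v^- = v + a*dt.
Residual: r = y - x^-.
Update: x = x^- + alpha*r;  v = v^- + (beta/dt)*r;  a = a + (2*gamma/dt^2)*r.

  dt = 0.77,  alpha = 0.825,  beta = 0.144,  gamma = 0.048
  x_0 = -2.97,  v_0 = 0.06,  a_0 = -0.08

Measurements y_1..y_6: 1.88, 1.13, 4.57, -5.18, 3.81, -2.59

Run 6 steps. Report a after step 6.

step 1: x_pred=-2.9475  r=4.8275  x^+=1.0352  v^+=0.9012  a^+=0.7017
step 2: x_pred=1.9371  r=-0.8071  x^+=1.2712  v^+=1.2905  a^+=0.5710
step 3: x_pred=2.4342  r=2.1358  x^+=4.1962  v^+=2.1296  a^+=0.9168
step 4: x_pred=6.1078  r=-11.2878  x^+=-3.2046  v^+=0.7246  a^+=-0.9109
step 5: x_pred=-2.9168  r=6.7268  x^+=2.6328  v^+=1.2812  a^+=0.1783
step 6: x_pred=3.6722  r=-6.2622  x^+=-1.4941  v^+=0.2473  a^+=-0.8357

a_post = -0.8357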